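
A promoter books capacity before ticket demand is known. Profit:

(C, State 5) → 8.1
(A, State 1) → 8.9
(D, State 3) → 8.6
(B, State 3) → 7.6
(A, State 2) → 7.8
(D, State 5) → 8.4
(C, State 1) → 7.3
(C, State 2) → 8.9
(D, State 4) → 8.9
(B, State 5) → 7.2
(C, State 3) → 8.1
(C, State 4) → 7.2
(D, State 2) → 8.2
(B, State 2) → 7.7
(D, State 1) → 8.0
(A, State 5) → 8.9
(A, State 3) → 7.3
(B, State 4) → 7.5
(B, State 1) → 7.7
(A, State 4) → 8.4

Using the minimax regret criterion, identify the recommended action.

D

Column bests: State 1=8.9, State 2=8.9, State 3=8.6, State 4=8.9, State 5=8.9.
A regrets: 0.0, 1.1, 1.3, 0.5, 0.0 → max 1.3
B regrets: 1.2, 1.2, 1.0, 1.4, 1.7 → max 1.7
C regrets: 1.6, 0.0, 0.5, 1.7, 0.8 → max 1.7
D regrets: 0.9, 0.7, 0.0, 0.0, 0.5 → max 0.9
Smallest max regret = 0.9 → D.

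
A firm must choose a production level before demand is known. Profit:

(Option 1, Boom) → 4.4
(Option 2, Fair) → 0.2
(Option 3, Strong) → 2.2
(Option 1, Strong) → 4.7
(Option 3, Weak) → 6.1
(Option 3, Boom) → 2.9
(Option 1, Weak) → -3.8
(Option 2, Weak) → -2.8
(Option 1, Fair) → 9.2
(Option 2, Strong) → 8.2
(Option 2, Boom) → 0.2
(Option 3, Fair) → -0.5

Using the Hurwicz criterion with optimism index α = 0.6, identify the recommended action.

Option 1: 0.6·9.2 + 0.4·(-3.8) = 4
Option 2: 0.6·8.2 + 0.4·(-2.8) = 3.8
Option 3: 0.6·6.1 + 0.4·(-0.5) = 3.46
Highest Hurwicz score = 4 → Option 1.

Option 1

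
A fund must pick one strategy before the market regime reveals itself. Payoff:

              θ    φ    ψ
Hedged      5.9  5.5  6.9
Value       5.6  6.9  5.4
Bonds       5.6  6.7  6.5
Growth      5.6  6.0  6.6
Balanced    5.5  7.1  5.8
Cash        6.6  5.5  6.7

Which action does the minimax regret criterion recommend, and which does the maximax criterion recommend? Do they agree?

Column bests: θ=6.6, φ=7.1, ψ=6.9.
Hedged regrets: 0.7, 1.6, 0.0 → max 1.6
Value regrets: 1.0, 0.2, 1.5 → max 1.5
Bonds regrets: 1.0, 0.4, 0.4 → max 1.0
Growth regrets: 1.0, 1.1, 0.3 → max 1.1
Balanced regrets: 1.1, 0.0, 1.1 → max 1.1
Cash regrets: 0.0, 1.6, 0.2 → max 1.6
Smallest max regret = 1.0 → Bonds.
Row maxima: Hedged=6.9, Value=6.9, Bonds=6.7, Growth=6.6, Balanced=7.1, Cash=6.7
Best best-case = 7.1 → Balanced.

minimax regret → Bonds; maximax → Balanced (disagree)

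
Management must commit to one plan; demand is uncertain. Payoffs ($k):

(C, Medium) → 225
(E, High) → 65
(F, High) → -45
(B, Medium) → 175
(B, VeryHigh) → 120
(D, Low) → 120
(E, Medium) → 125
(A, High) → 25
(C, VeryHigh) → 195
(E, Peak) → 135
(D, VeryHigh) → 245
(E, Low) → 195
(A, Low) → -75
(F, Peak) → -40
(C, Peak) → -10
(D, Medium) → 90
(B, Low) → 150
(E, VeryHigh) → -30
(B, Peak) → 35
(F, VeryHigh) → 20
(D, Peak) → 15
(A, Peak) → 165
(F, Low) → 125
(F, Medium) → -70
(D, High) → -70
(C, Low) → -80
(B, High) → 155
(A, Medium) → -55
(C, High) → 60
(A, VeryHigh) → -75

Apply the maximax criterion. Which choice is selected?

D

Row maxima: A=165, B=175, C=225, D=245, E=195, F=125
Best best-case = 245 → D.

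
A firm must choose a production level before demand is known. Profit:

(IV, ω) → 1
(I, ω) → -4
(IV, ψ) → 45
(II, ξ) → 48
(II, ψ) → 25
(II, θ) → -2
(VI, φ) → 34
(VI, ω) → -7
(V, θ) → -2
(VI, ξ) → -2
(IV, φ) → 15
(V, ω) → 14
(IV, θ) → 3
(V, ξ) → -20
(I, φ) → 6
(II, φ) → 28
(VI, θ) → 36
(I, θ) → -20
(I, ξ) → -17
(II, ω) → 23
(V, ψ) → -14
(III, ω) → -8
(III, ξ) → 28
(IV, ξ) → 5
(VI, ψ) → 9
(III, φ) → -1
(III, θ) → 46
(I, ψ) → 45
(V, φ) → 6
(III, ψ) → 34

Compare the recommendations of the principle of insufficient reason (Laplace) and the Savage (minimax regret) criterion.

Row averages: I=2, II=24.4, III=19.8, IV=13.8, V=-3.2, VI=14
Highest average = 24.4 → II.
Column bests: θ=46, φ=34, ψ=45, ω=23, ξ=48.
I regrets: 66, 28, 0, 27, 65 → max 66
II regrets: 48, 6, 20, 0, 0 → max 48
III regrets: 0, 35, 11, 31, 20 → max 35
IV regrets: 43, 19, 0, 22, 43 → max 43
V regrets: 48, 28, 59, 9, 68 → max 68
VI regrets: 10, 0, 36, 30, 50 → max 50
Smallest max regret = 35 → III.

laplace → II; minimax regret → III (disagree)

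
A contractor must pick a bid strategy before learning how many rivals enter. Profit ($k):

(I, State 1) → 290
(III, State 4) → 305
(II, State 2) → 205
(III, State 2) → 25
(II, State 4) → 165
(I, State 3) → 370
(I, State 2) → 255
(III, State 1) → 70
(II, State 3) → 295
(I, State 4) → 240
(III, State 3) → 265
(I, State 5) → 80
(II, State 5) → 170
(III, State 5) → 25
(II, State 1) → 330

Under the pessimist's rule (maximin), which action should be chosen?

II

Row minima: I=80, II=165, III=25
Best worst-case = 165 → II.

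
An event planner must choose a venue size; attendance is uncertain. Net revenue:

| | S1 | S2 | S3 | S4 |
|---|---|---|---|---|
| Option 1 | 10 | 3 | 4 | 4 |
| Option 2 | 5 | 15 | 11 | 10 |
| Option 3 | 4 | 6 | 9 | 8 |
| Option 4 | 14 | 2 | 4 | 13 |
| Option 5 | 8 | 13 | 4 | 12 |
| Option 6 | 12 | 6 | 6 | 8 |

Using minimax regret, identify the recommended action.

Option 5

Column bests: S1=14, S2=15, S3=11, S4=13.
Option 1 regrets: 4, 12, 7, 9 → max 12
Option 2 regrets: 9, 0, 0, 3 → max 9
Option 3 regrets: 10, 9, 2, 5 → max 10
Option 4 regrets: 0, 13, 7, 0 → max 13
Option 5 regrets: 6, 2, 7, 1 → max 7
Option 6 regrets: 2, 9, 5, 5 → max 9
Smallest max regret = 7 → Option 5.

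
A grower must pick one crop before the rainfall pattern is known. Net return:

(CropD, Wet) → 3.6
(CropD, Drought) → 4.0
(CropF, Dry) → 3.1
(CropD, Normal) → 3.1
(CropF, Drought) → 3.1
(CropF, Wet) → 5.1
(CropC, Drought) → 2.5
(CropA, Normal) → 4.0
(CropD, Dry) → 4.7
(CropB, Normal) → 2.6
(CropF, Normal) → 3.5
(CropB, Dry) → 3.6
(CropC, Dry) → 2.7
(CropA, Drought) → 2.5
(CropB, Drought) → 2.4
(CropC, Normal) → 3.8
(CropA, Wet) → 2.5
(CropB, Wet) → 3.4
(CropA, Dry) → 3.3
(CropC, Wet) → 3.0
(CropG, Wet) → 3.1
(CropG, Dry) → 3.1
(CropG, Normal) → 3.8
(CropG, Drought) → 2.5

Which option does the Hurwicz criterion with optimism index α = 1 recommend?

CropD: 1·4.7 + 0·3.1 = 4.7
CropB: 1·3.6 + 0·2.4 = 3.6
CropF: 1·5.1 + 0·3.1 = 5.1
CropG: 1·3.8 + 0·2.5 = 3.8
CropA: 1·4.0 + 0·2.5 = 4
CropC: 1·3.8 + 0·2.5 = 3.8
Highest Hurwicz score = 5.1 → CropF.

CropF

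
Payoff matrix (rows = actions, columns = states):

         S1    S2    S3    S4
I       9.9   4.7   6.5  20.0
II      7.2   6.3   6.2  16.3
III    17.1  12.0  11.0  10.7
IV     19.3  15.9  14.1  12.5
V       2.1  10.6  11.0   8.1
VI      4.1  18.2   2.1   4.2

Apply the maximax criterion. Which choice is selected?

Row maxima: I=20.0, II=16.3, III=17.1, IV=19.3, V=11.0, VI=18.2
Best best-case = 20.0 → I.

I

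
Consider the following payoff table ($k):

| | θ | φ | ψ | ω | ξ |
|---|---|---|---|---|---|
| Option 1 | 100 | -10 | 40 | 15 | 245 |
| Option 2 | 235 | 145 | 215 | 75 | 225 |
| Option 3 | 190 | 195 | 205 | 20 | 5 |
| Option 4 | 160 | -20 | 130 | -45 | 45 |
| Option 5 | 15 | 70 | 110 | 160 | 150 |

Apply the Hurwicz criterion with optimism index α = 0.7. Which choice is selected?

Option 2

Option 1: 0.7·245 + 0.3·(-10) = 168.5
Option 2: 0.7·235 + 0.3·75 = 187
Option 3: 0.7·205 + 0.3·5 = 145
Option 4: 0.7·160 + 0.3·(-45) = 98.5
Option 5: 0.7·160 + 0.3·15 = 116.5
Highest Hurwicz score = 187 → Option 2.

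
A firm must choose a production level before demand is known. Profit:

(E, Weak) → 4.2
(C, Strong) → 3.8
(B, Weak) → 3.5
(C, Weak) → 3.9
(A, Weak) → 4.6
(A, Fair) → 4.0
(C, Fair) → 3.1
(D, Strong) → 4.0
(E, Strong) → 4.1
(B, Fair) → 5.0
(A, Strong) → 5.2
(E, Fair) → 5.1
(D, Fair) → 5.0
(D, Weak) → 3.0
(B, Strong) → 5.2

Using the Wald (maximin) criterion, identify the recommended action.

E

Row minima: A=4.0, B=3.5, C=3.1, D=3.0, E=4.1
Best worst-case = 4.1 → E.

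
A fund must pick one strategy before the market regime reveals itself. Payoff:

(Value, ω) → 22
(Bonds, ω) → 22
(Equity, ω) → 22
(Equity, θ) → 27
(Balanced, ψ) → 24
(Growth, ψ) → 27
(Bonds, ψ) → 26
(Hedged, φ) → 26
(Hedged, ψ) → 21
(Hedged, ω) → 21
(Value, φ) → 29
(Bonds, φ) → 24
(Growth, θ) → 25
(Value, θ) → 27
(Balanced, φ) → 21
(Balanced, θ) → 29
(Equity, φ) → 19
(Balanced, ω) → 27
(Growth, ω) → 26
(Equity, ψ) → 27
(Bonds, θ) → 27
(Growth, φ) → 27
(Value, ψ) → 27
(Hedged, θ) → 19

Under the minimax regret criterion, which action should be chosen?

Column bests: θ=29, φ=29, ψ=27, ω=27.
Value regrets: 2, 0, 0, 5 → max 5
Bonds regrets: 2, 5, 1, 5 → max 5
Hedged regrets: 10, 3, 6, 6 → max 10
Growth regrets: 4, 2, 0, 1 → max 4
Equity regrets: 2, 10, 0, 5 → max 10
Balanced regrets: 0, 8, 3, 0 → max 8
Smallest max regret = 4 → Growth.

Growth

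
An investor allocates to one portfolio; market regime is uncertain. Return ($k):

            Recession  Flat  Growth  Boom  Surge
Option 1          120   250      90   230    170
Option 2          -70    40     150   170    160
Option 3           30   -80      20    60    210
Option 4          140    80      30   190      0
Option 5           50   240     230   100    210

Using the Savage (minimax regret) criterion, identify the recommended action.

Column bests: Recession=140, Flat=250, Growth=230, Boom=230, Surge=210.
Option 1 regrets: 20, 0, 140, 0, 40 → max 140
Option 2 regrets: 210, 210, 80, 60, 50 → max 210
Option 3 regrets: 110, 330, 210, 170, 0 → max 330
Option 4 regrets: 0, 170, 200, 40, 210 → max 210
Option 5 regrets: 90, 10, 0, 130, 0 → max 130
Smallest max regret = 130 → Option 5.

Option 5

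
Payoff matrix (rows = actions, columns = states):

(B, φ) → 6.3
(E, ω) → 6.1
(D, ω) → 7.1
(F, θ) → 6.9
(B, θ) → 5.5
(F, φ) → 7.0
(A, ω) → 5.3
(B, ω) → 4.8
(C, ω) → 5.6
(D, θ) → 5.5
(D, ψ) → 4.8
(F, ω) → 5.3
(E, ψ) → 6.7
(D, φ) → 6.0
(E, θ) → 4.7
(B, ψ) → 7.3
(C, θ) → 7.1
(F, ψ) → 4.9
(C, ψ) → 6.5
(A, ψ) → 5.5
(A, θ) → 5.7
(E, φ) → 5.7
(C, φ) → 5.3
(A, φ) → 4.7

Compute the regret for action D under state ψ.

2.5

Best payoff under ψ is 7.3.
Regret = 7.3 − 4.8 = 2.5.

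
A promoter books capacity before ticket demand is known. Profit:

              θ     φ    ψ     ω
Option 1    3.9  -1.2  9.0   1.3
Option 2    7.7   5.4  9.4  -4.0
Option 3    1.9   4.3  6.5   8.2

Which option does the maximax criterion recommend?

Option 2

Row maxima: Option 1=9.0, Option 2=9.4, Option 3=8.2
Best best-case = 9.4 → Option 2.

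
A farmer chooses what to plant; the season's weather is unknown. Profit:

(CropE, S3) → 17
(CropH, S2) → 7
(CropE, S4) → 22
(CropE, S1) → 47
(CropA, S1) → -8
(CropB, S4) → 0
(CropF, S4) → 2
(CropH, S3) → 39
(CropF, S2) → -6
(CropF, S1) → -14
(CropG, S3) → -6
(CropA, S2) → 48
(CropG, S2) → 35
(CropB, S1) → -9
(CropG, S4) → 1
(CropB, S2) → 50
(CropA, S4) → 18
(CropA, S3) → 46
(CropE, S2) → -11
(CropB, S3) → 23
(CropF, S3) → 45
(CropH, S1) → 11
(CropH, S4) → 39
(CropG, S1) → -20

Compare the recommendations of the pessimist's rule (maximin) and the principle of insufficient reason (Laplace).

Row minima: CropF=-14, CropA=-8, CropG=-20, CropE=-11, CropH=7, CropB=-9
Best worst-case = 7 → CropH.
Row averages: CropF=6.75, CropA=26, CropG=2.5, CropE=18.75, CropH=24, CropB=16
Highest average = 26 → CropA.

maximin → CropH; laplace → CropA (disagree)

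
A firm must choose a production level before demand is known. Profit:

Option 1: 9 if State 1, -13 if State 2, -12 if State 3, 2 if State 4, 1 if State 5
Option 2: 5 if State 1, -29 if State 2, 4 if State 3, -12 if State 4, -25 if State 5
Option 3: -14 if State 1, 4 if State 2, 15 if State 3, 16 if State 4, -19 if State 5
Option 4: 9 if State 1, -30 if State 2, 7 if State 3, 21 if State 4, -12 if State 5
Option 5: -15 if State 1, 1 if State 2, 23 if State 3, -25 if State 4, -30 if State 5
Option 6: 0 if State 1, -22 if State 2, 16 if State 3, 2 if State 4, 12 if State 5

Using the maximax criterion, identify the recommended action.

Row maxima: Option 1=9, Option 2=5, Option 3=16, Option 4=21, Option 5=23, Option 6=16
Best best-case = 23 → Option 5.

Option 5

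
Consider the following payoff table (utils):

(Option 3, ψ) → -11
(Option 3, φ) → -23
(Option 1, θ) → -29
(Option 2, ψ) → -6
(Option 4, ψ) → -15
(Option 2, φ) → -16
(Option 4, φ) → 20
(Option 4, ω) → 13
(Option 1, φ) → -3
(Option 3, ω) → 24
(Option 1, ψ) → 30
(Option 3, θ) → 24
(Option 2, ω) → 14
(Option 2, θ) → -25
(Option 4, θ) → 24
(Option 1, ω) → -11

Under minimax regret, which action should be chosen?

Option 3

Column bests: θ=24, φ=20, ψ=30, ω=24.
Option 1 regrets: 53, 23, 0, 35 → max 53
Option 2 regrets: 49, 36, 36, 10 → max 49
Option 3 regrets: 0, 43, 41, 0 → max 43
Option 4 regrets: 0, 0, 45, 11 → max 45
Smallest max regret = 43 → Option 3.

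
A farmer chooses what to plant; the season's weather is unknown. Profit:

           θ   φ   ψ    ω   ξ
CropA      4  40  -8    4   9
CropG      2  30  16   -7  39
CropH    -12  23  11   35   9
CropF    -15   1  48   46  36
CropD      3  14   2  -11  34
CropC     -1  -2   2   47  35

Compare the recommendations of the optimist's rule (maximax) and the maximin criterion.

Row maxima: CropA=40, CropG=39, CropH=35, CropF=48, CropD=34, CropC=47
Best best-case = 48 → CropF.
Row minima: CropA=-8, CropG=-7, CropH=-12, CropF=-15, CropD=-11, CropC=-2
Best worst-case = -2 → CropC.

maximax → CropF; maximin → CropC (disagree)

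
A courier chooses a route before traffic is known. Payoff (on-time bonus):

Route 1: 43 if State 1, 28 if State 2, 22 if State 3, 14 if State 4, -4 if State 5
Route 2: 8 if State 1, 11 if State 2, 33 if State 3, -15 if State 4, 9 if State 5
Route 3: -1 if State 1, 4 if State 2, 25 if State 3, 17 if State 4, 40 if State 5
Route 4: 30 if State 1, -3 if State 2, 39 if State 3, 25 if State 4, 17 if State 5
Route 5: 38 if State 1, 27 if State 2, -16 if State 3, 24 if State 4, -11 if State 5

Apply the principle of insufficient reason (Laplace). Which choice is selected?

Row averages: Route 1=20.6, Route 2=9.2, Route 3=17, Route 4=21.6, Route 5=12.4
Highest average = 21.6 → Route 4.

Route 4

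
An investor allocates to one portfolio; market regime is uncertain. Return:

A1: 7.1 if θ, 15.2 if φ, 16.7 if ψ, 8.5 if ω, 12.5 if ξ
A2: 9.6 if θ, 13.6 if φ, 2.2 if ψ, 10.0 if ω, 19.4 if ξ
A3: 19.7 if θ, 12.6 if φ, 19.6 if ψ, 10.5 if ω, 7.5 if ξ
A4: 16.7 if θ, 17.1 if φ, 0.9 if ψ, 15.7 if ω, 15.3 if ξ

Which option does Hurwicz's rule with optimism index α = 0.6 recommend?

A3

A1: 0.6·16.7 + 0.4·7.1 = 12.86
A2: 0.6·19.4 + 0.4·2.2 = 12.52
A3: 0.6·19.7 + 0.4·7.5 = 14.82
A4: 0.6·17.1 + 0.4·0.9 = 10.62
Highest Hurwicz score = 14.82 → A3.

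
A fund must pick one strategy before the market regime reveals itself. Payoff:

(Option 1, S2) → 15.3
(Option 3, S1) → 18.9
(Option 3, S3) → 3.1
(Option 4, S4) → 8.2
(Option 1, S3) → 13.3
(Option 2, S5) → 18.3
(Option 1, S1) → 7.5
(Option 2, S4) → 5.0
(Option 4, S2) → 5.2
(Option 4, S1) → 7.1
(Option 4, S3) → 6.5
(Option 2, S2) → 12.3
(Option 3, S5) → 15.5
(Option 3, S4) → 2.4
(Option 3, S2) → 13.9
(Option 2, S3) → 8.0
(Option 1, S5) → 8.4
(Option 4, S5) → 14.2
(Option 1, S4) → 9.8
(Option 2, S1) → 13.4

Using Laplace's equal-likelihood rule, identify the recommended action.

Option 2

Row averages: Option 1=10.86, Option 2=11.4, Option 3=10.76, Option 4=8.24
Highest average = 11.4 → Option 2.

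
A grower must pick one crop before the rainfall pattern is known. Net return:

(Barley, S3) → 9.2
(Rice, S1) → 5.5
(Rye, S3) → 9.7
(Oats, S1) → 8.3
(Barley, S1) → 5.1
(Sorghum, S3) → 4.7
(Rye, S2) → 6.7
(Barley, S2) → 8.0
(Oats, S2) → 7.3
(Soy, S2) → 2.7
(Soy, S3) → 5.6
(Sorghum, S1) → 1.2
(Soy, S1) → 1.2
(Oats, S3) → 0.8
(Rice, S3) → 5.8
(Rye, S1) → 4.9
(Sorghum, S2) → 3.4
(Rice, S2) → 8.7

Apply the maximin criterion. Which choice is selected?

Row minima: Sorghum=1.2, Soy=1.2, Rice=5.5, Rye=4.9, Oats=0.8, Barley=5.1
Best worst-case = 5.5 → Rice.

Rice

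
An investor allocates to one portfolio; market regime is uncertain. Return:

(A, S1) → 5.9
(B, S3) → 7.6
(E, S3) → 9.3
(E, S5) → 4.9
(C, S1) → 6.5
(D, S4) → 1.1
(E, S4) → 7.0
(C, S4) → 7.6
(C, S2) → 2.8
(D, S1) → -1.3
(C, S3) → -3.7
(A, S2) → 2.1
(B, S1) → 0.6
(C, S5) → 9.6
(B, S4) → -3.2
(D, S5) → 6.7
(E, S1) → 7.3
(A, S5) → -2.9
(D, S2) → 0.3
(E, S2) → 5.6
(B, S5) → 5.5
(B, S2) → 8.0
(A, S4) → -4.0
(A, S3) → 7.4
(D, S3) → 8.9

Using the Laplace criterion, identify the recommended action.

Row averages: A=1.7, B=3.7, C=4.56, D=3.14, E=6.82
Highest average = 6.82 → E.

E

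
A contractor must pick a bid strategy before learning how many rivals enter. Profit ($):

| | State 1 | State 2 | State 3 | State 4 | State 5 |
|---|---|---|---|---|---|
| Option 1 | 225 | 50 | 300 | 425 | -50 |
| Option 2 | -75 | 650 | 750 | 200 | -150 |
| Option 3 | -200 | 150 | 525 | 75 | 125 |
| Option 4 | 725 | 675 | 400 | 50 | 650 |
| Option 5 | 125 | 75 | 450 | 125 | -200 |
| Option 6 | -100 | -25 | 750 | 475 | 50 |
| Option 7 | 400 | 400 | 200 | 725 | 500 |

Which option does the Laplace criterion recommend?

Row averages: Option 1=190, Option 2=275, Option 3=135, Option 4=500, Option 5=115, Option 6=230, Option 7=445
Highest average = 500 → Option 4.

Option 4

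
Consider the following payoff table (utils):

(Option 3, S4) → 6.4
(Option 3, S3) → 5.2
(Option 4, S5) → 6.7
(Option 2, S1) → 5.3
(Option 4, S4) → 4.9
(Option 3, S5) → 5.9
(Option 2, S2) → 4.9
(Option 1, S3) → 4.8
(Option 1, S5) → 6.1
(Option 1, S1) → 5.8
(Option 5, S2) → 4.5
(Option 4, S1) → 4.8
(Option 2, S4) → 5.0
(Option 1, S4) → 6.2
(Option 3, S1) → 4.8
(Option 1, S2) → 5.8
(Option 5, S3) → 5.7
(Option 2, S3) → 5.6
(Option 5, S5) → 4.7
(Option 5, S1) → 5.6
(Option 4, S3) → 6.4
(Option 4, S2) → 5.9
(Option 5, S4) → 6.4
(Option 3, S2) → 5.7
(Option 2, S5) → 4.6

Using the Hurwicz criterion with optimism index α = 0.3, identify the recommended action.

Option 4

Option 1: 0.3·6.2 + 0.7·4.8 = 5.22
Option 2: 0.3·5.6 + 0.7·4.6 = 4.9
Option 3: 0.3·6.4 + 0.7·4.8 = 5.28
Option 4: 0.3·6.7 + 0.7·4.8 = 5.37
Option 5: 0.3·6.4 + 0.7·4.5 = 5.07
Highest Hurwicz score = 5.37 → Option 4.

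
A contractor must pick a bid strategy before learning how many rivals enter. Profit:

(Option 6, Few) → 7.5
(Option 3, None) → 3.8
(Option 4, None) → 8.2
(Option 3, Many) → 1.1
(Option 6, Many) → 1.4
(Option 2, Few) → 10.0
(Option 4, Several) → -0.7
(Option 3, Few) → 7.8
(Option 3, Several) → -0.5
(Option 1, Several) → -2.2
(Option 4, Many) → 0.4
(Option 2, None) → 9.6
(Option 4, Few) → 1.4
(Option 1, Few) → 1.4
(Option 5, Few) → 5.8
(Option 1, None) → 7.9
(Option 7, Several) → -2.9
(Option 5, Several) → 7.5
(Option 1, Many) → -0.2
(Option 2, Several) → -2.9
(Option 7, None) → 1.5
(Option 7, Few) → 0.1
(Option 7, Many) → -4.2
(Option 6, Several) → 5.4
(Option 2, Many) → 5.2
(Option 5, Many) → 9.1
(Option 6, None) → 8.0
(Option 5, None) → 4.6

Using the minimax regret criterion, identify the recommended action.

Option 5

Column bests: None=9.6, Few=10.0, Several=7.5, Many=9.1.
Option 1 regrets: 1.7, 8.6, 9.7, 9.3 → max 9.7
Option 2 regrets: 0.0, 0.0, 10.4, 3.9 → max 10.4
Option 3 regrets: 5.8, 2.2, 8.0, 8.0 → max 8.0
Option 4 regrets: 1.4, 8.6, 8.2, 8.7 → max 8.7
Option 5 regrets: 5.0, 4.2, 0.0, 0.0 → max 5.0
Option 6 regrets: 1.6, 2.5, 2.1, 7.7 → max 7.7
Option 7 regrets: 8.1, 9.9, 10.4, 13.3 → max 13.3
Smallest max regret = 5.0 → Option 5.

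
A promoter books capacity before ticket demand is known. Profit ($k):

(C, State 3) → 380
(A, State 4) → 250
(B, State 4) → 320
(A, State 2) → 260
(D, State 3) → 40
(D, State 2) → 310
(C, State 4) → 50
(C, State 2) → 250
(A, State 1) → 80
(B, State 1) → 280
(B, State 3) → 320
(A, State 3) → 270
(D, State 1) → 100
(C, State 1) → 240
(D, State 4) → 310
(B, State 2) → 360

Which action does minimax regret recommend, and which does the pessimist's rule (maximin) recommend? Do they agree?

Column bests: State 1=280, State 2=360, State 3=380, State 4=320.
A regrets: 200, 100, 110, 70 → max 200
B regrets: 0, 0, 60, 0 → max 60
C regrets: 40, 110, 0, 270 → max 270
D regrets: 180, 50, 340, 10 → max 340
Smallest max regret = 60 → B.
Row minima: A=80, B=280, C=50, D=40
Best worst-case = 280 → B.

minimax regret → B; maximin → B (agree)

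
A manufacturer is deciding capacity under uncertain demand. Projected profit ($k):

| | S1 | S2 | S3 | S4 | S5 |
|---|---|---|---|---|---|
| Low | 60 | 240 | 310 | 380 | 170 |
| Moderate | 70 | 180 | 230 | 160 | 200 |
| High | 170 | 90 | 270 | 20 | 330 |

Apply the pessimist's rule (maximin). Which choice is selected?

Moderate

Row minima: Low=60, Moderate=70, High=20
Best worst-case = 70 → Moderate.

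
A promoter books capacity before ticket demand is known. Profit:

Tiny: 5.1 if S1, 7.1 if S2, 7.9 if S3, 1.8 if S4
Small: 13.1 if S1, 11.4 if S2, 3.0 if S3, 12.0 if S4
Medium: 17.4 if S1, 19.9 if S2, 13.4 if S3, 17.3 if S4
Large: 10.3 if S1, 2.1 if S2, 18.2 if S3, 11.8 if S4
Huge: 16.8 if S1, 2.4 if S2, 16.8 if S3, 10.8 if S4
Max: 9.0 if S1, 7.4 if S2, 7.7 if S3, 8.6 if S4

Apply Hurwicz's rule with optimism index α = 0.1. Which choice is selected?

Medium

Tiny: 0.1·7.9 + 0.9·1.8 = 2.41
Small: 0.1·13.1 + 0.9·3.0 = 4.01
Medium: 0.1·19.9 + 0.9·13.4 = 14.05
Large: 0.1·18.2 + 0.9·2.1 = 3.71
Huge: 0.1·16.8 + 0.9·2.4 = 3.84
Max: 0.1·9.0 + 0.9·7.4 = 7.56
Highest Hurwicz score = 14.05 → Medium.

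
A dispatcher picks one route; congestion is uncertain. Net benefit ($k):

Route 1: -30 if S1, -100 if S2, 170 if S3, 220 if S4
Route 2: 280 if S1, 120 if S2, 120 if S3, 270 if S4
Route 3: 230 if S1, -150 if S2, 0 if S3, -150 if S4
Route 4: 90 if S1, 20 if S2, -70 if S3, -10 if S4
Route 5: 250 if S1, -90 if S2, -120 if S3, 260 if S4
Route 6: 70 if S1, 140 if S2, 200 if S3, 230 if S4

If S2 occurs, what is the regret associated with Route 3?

Best payoff under S2 is 140.
Regret = 140 − (-150) = 290.

290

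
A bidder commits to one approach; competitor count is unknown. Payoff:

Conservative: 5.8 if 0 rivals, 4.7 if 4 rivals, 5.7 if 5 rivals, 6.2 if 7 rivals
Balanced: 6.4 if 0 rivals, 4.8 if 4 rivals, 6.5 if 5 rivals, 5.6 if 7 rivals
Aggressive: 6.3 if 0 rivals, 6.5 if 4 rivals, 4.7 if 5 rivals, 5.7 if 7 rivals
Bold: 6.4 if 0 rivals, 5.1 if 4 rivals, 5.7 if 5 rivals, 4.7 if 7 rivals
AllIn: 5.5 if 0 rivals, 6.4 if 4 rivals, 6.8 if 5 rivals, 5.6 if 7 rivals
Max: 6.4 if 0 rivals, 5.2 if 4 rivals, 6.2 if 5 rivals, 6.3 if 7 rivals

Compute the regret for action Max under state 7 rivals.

0.0

Best payoff under 7 rivals is 6.3.
Regret = 6.3 − 6.3 = 0.0.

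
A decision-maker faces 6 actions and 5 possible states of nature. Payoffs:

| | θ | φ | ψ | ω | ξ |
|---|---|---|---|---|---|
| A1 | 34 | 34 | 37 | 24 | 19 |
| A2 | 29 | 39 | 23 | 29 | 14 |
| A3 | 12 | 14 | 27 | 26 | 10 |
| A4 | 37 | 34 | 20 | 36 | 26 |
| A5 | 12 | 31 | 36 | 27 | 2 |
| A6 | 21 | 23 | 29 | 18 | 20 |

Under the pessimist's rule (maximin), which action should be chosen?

Row minima: A1=19, A2=14, A3=10, A4=20, A5=2, A6=18
Best worst-case = 20 → A4.

A4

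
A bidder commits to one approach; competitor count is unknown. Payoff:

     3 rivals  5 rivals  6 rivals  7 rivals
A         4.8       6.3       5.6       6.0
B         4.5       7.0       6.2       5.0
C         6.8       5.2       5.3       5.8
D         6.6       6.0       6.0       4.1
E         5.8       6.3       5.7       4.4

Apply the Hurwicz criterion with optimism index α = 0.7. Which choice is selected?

C

A: 0.7·6.3 + 0.3·4.8 = 5.85
B: 0.7·7.0 + 0.3·4.5 = 6.25
C: 0.7·6.8 + 0.3·5.2 = 6.32
D: 0.7·6.6 + 0.3·4.1 = 5.85
E: 0.7·6.3 + 0.3·4.4 = 5.73
Highest Hurwicz score = 6.32 → C.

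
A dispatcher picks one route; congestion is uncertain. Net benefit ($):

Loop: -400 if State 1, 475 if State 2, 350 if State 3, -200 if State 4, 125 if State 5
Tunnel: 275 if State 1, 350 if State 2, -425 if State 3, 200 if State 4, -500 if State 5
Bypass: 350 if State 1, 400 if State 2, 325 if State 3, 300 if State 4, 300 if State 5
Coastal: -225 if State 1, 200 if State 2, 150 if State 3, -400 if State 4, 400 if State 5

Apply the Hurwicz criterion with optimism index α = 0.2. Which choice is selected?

Loop: 0.2·475 + 0.8·(-400) = -225
Tunnel: 0.2·350 + 0.8·(-500) = -330
Bypass: 0.2·400 + 0.8·300 = 320
Coastal: 0.2·400 + 0.8·(-400) = -240
Highest Hurwicz score = 320 → Bypass.

Bypass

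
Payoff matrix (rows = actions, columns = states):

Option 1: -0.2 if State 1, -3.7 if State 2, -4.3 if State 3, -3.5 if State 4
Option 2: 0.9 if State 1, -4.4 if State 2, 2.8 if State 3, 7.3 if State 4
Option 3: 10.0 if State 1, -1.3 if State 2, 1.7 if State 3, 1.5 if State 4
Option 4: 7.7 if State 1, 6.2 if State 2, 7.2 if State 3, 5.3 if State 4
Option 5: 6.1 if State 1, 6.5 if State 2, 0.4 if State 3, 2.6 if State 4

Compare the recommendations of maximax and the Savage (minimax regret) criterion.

maximax → Option 3; minimax regret → Option 4 (disagree)

Row maxima: Option 1=-0.2, Option 2=7.3, Option 3=10.0, Option 4=7.7, Option 5=6.5
Best best-case = 10.0 → Option 3.
Column bests: State 1=10.0, State 2=6.5, State 3=7.2, State 4=7.3.
Option 1 regrets: 10.2, 10.2, 11.5, 10.8 → max 11.5
Option 2 regrets: 9.1, 10.9, 4.4, 0.0 → max 10.9
Option 3 regrets: 0.0, 7.8, 5.5, 5.8 → max 7.8
Option 4 regrets: 2.3, 0.3, 0.0, 2.0 → max 2.3
Option 5 regrets: 3.9, 0.0, 6.8, 4.7 → max 6.8
Smallest max regret = 2.3 → Option 4.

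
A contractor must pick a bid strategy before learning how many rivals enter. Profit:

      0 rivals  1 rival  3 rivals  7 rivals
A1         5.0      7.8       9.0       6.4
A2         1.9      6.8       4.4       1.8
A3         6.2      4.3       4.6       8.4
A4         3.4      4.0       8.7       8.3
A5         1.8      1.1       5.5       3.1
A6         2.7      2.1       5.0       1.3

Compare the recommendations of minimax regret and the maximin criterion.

minimax regret → A1; maximin → A1 (agree)

Column bests: 0 rivals=6.2, 1 rival=7.8, 3 rivals=9.0, 7 rivals=8.4.
A1 regrets: 1.2, 0.0, 0.0, 2.0 → max 2.0
A2 regrets: 4.3, 1.0, 4.6, 6.6 → max 6.6
A3 regrets: 0.0, 3.5, 4.4, 0.0 → max 4.4
A4 regrets: 2.8, 3.8, 0.3, 0.1 → max 3.8
A5 regrets: 4.4, 6.7, 3.5, 5.3 → max 6.7
A6 regrets: 3.5, 5.7, 4.0, 7.1 → max 7.1
Smallest max regret = 2.0 → A1.
Row minima: A1=5.0, A2=1.8, A3=4.3, A4=3.4, A5=1.1, A6=1.3
Best worst-case = 5.0 → A1.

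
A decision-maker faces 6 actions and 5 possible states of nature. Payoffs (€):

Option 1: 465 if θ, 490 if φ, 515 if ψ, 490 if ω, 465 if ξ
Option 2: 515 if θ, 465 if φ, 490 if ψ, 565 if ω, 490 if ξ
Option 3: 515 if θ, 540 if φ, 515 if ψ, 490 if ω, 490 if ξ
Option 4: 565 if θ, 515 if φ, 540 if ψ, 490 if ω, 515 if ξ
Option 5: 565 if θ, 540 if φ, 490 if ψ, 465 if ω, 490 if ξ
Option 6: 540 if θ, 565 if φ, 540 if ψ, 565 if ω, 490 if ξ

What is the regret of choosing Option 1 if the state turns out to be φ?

Best payoff under φ is 565.
Regret = 565 − 490 = 75.

75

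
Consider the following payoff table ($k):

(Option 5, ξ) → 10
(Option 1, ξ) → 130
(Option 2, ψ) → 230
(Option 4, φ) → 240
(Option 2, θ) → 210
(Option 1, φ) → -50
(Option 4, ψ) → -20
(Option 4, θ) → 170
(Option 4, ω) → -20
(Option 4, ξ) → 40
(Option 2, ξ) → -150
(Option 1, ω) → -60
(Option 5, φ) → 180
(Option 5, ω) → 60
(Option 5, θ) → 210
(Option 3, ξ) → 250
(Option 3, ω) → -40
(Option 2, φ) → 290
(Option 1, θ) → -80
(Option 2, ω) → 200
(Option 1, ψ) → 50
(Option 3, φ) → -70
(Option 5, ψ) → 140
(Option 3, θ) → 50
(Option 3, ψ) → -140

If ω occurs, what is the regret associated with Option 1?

Best payoff under ω is 200.
Regret = 200 − (-60) = 260.

260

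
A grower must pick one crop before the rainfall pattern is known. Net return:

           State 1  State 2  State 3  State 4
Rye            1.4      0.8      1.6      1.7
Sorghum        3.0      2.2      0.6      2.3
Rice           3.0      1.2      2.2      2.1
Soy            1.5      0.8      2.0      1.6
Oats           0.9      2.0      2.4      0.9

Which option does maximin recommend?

Row minima: Rye=0.8, Sorghum=0.6, Rice=1.2, Soy=0.8, Oats=0.9
Best worst-case = 1.2 → Rice.

Rice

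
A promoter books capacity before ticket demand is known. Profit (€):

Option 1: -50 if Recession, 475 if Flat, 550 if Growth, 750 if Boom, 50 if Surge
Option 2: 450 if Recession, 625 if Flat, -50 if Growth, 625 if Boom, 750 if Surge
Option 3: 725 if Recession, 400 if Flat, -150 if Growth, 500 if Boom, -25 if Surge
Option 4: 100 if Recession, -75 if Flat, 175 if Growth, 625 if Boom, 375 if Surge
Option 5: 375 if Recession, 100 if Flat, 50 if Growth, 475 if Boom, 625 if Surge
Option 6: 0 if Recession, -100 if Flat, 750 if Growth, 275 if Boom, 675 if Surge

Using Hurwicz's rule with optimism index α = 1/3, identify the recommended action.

Option 5

Option 1: 1/3·750 + 2/3·(-50) = 650/3
Option 2: 1/3·750 + 2/3·(-50) = 650/3
Option 3: 1/3·725 + 2/3·(-150) = 425/3
Option 4: 1/3·625 + 2/3·(-75) = 475/3
Option 5: 1/3·625 + 2/3·50 = 725/3
Option 6: 1/3·750 + 2/3·(-100) = 550/3
Highest Hurwicz score = 725/3 → Option 5.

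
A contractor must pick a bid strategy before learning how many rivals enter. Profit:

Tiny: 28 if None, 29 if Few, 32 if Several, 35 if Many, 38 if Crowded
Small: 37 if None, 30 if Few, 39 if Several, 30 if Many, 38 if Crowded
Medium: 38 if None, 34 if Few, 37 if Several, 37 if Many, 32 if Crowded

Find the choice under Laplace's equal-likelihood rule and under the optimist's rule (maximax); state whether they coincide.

laplace → Medium; maximax → Small (disagree)

Row averages: Tiny=32.4, Small=34.8, Medium=35.6
Highest average = 35.6 → Medium.
Row maxima: Tiny=38, Small=39, Medium=38
Best best-case = 39 → Small.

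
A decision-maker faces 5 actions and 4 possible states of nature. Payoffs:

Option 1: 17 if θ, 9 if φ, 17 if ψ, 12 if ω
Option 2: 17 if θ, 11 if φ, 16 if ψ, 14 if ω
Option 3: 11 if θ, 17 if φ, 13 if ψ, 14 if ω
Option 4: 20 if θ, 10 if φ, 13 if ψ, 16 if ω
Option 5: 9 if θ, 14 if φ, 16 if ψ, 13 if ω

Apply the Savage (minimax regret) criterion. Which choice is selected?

Column bests: θ=20, φ=17, ψ=17, ω=16.
Option 1 regrets: 3, 8, 0, 4 → max 8
Option 2 regrets: 3, 6, 1, 2 → max 6
Option 3 regrets: 9, 0, 4, 2 → max 9
Option 4 regrets: 0, 7, 4, 0 → max 7
Option 5 regrets: 11, 3, 1, 3 → max 11
Smallest max regret = 6 → Option 2.

Option 2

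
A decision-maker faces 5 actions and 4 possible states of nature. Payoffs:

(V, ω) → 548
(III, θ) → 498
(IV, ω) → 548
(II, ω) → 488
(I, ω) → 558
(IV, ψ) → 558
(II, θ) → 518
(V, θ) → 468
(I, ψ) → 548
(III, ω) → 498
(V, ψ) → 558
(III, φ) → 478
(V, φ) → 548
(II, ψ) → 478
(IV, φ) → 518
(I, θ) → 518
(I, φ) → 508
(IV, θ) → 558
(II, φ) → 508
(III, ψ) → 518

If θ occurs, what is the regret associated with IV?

Best payoff under θ is 558.
Regret = 558 − 558 = 0.

0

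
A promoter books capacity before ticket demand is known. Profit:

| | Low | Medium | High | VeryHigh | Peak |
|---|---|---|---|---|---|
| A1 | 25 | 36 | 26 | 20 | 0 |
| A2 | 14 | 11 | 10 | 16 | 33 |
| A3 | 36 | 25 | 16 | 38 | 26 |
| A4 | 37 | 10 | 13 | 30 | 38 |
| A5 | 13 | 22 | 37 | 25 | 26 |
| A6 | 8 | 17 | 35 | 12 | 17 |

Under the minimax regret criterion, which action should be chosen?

A3

Column bests: Low=37, Medium=36, High=37, VeryHigh=38, Peak=38.
A1 regrets: 12, 0, 11, 18, 38 → max 38
A2 regrets: 23, 25, 27, 22, 5 → max 27
A3 regrets: 1, 11, 21, 0, 12 → max 21
A4 regrets: 0, 26, 24, 8, 0 → max 26
A5 regrets: 24, 14, 0, 13, 12 → max 24
A6 regrets: 29, 19, 2, 26, 21 → max 29
Smallest max regret = 21 → A3.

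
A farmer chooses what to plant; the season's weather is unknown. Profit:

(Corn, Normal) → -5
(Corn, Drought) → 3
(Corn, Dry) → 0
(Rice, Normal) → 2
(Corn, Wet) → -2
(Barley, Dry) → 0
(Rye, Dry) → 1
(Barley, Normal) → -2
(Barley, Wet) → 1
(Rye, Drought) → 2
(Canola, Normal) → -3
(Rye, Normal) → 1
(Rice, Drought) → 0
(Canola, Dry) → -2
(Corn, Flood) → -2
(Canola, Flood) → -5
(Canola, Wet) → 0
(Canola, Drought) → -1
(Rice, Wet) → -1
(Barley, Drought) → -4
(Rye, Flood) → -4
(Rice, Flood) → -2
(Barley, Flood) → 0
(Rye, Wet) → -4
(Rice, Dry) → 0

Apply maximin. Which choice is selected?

Row minima: Barley=-4, Rye=-4, Canola=-5, Rice=-2, Corn=-5
Best worst-case = -2 → Rice.

Rice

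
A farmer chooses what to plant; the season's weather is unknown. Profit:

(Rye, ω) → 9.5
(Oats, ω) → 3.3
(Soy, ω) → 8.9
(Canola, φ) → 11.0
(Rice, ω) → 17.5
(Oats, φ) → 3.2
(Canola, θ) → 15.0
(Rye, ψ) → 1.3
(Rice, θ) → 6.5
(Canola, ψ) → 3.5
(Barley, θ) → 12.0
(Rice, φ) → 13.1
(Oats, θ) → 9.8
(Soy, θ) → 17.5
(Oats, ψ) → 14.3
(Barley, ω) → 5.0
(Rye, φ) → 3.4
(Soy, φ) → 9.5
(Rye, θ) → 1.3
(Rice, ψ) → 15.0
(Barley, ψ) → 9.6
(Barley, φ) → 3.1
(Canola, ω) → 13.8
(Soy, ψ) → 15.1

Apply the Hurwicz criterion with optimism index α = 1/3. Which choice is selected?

Rice: 1/3·17.5 + 2/3·6.5 = 61/6
Barley: 1/3·12.0 + 2/3·3.1 = 91/15
Canola: 1/3·15.0 + 2/3·3.5 = 22/3
Rye: 1/3·9.5 + 2/3·1.3 = 121/30
Soy: 1/3·17.5 + 2/3·8.9 = 353/30
Oats: 1/3·14.3 + 2/3·3.2 = 6.9
Highest Hurwicz score = 353/30 → Soy.

Soy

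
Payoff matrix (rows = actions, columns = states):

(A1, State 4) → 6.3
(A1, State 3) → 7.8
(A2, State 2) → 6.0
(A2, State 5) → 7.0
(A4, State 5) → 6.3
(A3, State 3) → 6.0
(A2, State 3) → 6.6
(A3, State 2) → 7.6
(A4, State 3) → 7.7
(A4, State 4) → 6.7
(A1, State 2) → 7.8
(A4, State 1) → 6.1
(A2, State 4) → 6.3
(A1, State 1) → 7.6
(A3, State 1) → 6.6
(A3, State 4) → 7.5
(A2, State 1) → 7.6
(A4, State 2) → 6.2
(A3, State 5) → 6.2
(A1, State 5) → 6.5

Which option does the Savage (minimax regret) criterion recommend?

A1

Column bests: State 1=7.6, State 2=7.8, State 3=7.8, State 4=7.5, State 5=7.0.
A1 regrets: 0.0, 0.0, 0.0, 1.2, 0.5 → max 1.2
A2 regrets: 0.0, 1.8, 1.2, 1.2, 0.0 → max 1.8
A3 regrets: 1.0, 0.2, 1.8, 0.0, 0.8 → max 1.8
A4 regrets: 1.5, 1.6, 0.1, 0.8, 0.7 → max 1.6
Smallest max regret = 1.2 → A1.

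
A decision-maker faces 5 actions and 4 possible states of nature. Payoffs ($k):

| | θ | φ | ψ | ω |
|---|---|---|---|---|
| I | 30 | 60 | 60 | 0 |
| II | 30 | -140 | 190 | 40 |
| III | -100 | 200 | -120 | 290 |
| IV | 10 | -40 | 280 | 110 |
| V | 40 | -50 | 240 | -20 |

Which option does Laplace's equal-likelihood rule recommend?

Row averages: I=37.5, II=30, III=67.5, IV=90, V=52.5
Highest average = 90 → IV.

IV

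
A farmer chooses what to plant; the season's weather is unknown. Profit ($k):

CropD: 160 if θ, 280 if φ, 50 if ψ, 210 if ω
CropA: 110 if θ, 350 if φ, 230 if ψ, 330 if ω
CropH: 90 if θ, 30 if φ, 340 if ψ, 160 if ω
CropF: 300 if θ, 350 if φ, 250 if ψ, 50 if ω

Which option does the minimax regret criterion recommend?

Column bests: θ=300, φ=350, ψ=340, ω=330.
CropD regrets: 140, 70, 290, 120 → max 290
CropA regrets: 190, 0, 110, 0 → max 190
CropH regrets: 210, 320, 0, 170 → max 320
CropF regrets: 0, 0, 90, 280 → max 280
Smallest max regret = 190 → CropA.

CropA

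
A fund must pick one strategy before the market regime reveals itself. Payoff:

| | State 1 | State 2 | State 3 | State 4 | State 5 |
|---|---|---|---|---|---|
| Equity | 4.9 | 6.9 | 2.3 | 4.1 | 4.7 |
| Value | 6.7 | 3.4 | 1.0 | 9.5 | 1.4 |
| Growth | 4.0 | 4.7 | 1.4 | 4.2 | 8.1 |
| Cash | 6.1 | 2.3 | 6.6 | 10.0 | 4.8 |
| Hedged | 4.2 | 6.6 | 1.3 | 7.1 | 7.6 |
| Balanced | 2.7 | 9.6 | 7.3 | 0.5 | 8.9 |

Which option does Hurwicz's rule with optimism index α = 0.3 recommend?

Equity: 0.3·6.9 + 0.7·2.3 = 3.68
Value: 0.3·9.5 + 0.7·1.0 = 3.55
Growth: 0.3·8.1 + 0.7·1.4 = 3.41
Cash: 0.3·10.0 + 0.7·2.3 = 4.61
Hedged: 0.3·7.6 + 0.7·1.3 = 3.19
Balanced: 0.3·9.6 + 0.7·0.5 = 3.23
Highest Hurwicz score = 4.61 → Cash.

Cash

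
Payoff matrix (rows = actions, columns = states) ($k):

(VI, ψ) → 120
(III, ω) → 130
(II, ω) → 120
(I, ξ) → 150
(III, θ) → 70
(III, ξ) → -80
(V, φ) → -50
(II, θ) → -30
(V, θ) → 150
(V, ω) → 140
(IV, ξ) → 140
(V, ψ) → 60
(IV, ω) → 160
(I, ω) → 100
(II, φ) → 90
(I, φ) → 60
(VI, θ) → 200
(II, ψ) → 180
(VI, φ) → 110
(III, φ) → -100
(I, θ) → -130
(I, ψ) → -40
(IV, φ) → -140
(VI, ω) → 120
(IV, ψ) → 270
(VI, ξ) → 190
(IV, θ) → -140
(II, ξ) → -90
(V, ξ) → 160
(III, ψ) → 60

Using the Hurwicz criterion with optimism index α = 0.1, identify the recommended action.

VI

I: 0.1·150 + 0.9·(-130) = -102
II: 0.1·180 + 0.9·(-90) = -63
III: 0.1·130 + 0.9·(-100) = -77
IV: 0.1·270 + 0.9·(-140) = -99
V: 0.1·160 + 0.9·(-50) = -29
VI: 0.1·200 + 0.9·110 = 119
Highest Hurwicz score = 119 → VI.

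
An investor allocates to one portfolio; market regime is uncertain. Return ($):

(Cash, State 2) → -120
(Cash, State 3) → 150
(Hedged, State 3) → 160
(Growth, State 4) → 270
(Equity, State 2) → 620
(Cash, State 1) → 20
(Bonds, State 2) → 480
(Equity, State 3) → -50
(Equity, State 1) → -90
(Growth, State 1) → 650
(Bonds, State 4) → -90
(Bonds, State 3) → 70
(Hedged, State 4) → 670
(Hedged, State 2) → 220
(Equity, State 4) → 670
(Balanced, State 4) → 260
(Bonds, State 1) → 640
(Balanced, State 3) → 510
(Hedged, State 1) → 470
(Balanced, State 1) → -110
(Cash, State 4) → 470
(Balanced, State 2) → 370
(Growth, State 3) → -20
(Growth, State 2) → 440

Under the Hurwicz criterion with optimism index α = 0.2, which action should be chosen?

Hedged

Balanced: 0.2·510 + 0.8·(-110) = 14
Equity: 0.2·670 + 0.8·(-90) = 62
Cash: 0.2·470 + 0.8·(-120) = -2
Bonds: 0.2·640 + 0.8·(-90) = 56
Growth: 0.2·650 + 0.8·(-20) = 114
Hedged: 0.2·670 + 0.8·160 = 262
Highest Hurwicz score = 262 → Hedged.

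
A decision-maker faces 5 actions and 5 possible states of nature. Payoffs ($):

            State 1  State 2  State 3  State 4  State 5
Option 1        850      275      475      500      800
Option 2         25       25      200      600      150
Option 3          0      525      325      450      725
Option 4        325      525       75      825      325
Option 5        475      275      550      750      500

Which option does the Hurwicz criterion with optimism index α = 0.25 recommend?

Option 1: 0.25·850 + 0.75·275 = 418.75
Option 2: 0.25·600 + 0.75·25 = 168.75
Option 3: 0.25·725 + 0.75·0 = 181.25
Option 4: 0.25·825 + 0.75·75 = 262.5
Option 5: 0.25·750 + 0.75·275 = 393.75
Highest Hurwicz score = 418.75 → Option 1.

Option 1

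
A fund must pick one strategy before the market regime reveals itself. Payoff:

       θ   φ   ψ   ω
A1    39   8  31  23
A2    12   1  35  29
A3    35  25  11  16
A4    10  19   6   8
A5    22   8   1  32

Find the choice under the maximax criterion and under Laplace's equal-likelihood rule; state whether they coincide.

maximax → A1; laplace → A1 (agree)

Row maxima: A1=39, A2=35, A3=35, A4=19, A5=32
Best best-case = 39 → A1.
Row averages: A1=25.25, A2=19.25, A3=21.75, A4=10.75, A5=15.75
Highest average = 25.25 → A1.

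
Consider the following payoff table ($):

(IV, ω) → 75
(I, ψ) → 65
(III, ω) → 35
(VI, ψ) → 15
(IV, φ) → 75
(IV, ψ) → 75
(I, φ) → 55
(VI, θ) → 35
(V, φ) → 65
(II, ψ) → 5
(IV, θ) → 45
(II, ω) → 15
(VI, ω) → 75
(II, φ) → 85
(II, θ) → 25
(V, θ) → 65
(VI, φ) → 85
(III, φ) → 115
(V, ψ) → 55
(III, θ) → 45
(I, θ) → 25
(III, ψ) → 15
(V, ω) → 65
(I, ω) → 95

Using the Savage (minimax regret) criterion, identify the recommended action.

IV

Column bests: θ=65, φ=115, ψ=75, ω=95.
I regrets: 40, 60, 10, 0 → max 60
II regrets: 40, 30, 70, 80 → max 80
III regrets: 20, 0, 60, 60 → max 60
IV regrets: 20, 40, 0, 20 → max 40
V regrets: 0, 50, 20, 30 → max 50
VI regrets: 30, 30, 60, 20 → max 60
Smallest max regret = 40 → IV.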